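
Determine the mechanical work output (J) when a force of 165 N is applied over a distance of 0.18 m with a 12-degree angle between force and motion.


W = F * d * cos(theta)
theta = 12 deg = 0.2094 rad
cos(theta) = 0.9781
W = 165 * 0.18 * 0.9781
W = 29.0510


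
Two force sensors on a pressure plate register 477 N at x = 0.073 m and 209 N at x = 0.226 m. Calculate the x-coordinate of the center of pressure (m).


COP_x = (F1*x1 + F2*x2) / (F1 + F2)
COP_x = (477*0.073 + 209*0.226) / (477 + 209)
Numerator = 82.0550
Denominator = 686
COP_x = 0.1196


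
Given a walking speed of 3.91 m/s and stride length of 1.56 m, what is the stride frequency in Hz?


f = v / stride_length
f = 3.91 / 1.56
f = 2.5064


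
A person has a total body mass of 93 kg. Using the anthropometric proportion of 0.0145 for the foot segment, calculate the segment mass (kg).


m_segment = body_mass * fraction
m_segment = 93 * 0.0145
m_segment = 1.3485


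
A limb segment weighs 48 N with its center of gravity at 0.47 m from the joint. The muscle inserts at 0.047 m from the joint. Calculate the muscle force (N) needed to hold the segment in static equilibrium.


F_muscle = W * d_load / d_muscle
F_muscle = 48 * 0.47 / 0.047
Numerator = 22.5600
F_muscle = 480.0000


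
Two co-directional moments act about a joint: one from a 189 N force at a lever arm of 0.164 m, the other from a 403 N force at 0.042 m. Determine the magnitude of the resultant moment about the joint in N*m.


M = F1 * d1 + F2 * d2
M = 189 * 0.164 + 403 * 0.042
M = 30.9960 + 16.9260
M = 47.9220


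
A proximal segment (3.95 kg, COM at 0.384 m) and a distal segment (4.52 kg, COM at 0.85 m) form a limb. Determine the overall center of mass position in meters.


COM = (m1*x1 + m2*x2) / (m1 + m2)
COM = (3.95*0.384 + 4.52*0.85) / (3.95 + 4.52)
Numerator = 5.3588
Denominator = 8.4700
COM = 0.6327


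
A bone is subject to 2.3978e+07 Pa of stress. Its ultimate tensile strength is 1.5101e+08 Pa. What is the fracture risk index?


FRI = applied / ultimate
FRI = 2.3978e+07 / 1.5101e+08
FRI = 0.1588


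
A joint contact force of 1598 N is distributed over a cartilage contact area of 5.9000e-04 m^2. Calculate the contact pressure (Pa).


P = F / A
P = 1598 / 5.9000e-04
P = 2.7085e+06


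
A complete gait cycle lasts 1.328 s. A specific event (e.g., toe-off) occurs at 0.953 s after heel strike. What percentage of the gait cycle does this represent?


pct = (event_time / cycle_time) * 100
pct = (0.953 / 1.328) * 100
ratio = 0.7176
pct = 71.7620


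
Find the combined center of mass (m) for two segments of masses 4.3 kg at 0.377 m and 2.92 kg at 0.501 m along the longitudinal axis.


COM = (m1*x1 + m2*x2) / (m1 + m2)
COM = (4.3*0.377 + 2.92*0.501) / (4.3 + 2.92)
Numerator = 3.0840
Denominator = 7.2200
COM = 0.4271


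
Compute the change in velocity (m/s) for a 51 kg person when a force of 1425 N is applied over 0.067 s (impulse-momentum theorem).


J = F * dt = 1425 * 0.067 = 95.4750 N*s
delta_v = J / m
delta_v = 95.4750 / 51
delta_v = 1.8721


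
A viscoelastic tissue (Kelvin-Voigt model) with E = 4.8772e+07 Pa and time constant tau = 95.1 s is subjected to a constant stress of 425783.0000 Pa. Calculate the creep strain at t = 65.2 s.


epsilon(t) = (sigma/E) * (1 - exp(-t/tau))
sigma/E = 425783.0000 / 4.8772e+07 = 0.0087
exp(-t/tau) = exp(-65.2 / 95.1) = 0.5038
epsilon = 0.0087 * (1 - 0.5038)
epsilon = 0.0043


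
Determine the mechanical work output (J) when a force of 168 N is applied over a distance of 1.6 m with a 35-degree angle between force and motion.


W = F * d * cos(theta)
theta = 35 deg = 0.6109 rad
cos(theta) = 0.8192
W = 168 * 1.6 * 0.8192
W = 220.1881


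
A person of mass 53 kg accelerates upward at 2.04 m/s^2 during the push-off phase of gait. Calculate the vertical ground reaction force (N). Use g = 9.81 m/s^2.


GRF = m * (g + a)
GRF = 53 * (9.81 + 2.04)
GRF = 53 * 11.8500
GRF = 628.0500


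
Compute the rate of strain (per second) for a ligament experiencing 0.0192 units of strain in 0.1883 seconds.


strain_rate = delta_strain / delta_t
strain_rate = 0.0192 / 0.1883
strain_rate = 0.1020


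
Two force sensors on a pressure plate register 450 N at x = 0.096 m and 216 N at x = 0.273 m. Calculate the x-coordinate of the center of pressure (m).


COP_x = (F1*x1 + F2*x2) / (F1 + F2)
COP_x = (450*0.096 + 216*0.273) / (450 + 216)
Numerator = 102.1680
Denominator = 666
COP_x = 0.1534


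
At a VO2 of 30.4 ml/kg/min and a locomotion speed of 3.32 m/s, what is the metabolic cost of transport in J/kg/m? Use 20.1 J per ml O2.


Power per kg = VO2 * 20.1 / 60
Power per kg = 30.4 * 20.1 / 60 = 10.1840 W/kg
Cost = power_per_kg / speed
Cost = 10.1840 / 3.32
Cost = 3.0675


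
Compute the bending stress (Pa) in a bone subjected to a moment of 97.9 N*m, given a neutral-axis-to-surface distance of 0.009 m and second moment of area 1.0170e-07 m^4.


sigma = M * c / I
sigma = 97.9 * 0.009 / 1.0170e-07
M * c = 0.8811
sigma = 8.6637e+06


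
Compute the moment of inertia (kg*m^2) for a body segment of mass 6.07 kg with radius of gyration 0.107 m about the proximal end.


I = m * k^2
I = 6.07 * 0.107^2
k^2 = 0.0114
I = 0.0695


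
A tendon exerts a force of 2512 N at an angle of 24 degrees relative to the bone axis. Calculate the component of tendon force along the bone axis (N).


F_eff = F_tendon * cos(theta)
theta = 24 deg = 0.4189 rad
cos(theta) = 0.9135
F_eff = 2512 * 0.9135
F_eff = 2294.8262


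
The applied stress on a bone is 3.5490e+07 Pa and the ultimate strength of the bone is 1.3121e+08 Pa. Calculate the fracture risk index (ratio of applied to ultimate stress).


FRI = applied / ultimate
FRI = 3.5490e+07 / 1.3121e+08
FRI = 0.2705


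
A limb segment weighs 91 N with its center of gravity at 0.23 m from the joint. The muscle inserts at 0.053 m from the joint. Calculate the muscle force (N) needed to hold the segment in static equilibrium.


F_muscle = W * d_load / d_muscle
F_muscle = 91 * 0.23 / 0.053
Numerator = 20.9300
F_muscle = 394.9057


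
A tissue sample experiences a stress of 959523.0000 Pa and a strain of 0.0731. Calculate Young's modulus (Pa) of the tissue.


E = stress / strain
E = 959523.0000 / 0.0731
E = 1.3126e+07


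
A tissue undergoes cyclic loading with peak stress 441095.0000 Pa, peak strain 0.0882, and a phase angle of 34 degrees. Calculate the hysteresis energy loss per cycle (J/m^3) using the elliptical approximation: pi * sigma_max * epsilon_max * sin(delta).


E_loss = pi * sigma_max * epsilon_max * sin(delta)
delta = 34 deg = 0.5934 rad
sin(delta) = 0.5592
E_loss = pi * 441095.0000 * 0.0882 * 0.5592
E_loss = 68345.8649


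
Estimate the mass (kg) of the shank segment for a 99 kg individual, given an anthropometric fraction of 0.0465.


m_segment = body_mass * fraction
m_segment = 99 * 0.0465
m_segment = 4.6035


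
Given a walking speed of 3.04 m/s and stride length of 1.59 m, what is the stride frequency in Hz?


f = v / stride_length
f = 3.04 / 1.59
f = 1.9119


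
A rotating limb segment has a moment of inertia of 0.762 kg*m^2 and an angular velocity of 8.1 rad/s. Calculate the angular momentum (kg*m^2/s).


L = I * omega
L = 0.762 * 8.1
L = 6.1722


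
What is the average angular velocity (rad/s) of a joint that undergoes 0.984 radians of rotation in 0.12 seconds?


omega = delta_theta / delta_t
omega = 0.984 / 0.12
omega = 8.2000


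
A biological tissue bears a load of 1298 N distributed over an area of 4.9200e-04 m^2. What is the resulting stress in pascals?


stress = F / A
stress = 1298 / 4.9200e-04
stress = 2.6382e+06


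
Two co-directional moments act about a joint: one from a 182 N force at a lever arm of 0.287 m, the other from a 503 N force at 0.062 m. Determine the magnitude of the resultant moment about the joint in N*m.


M = F1 * d1 + F2 * d2
M = 182 * 0.287 + 503 * 0.062
M = 52.2340 + 31.1860
M = 83.4200


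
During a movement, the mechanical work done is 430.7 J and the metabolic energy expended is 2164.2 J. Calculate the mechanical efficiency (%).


eta = (W_mech / E_meta) * 100
eta = (430.7 / 2164.2) * 100
ratio = 0.1990
eta = 19.9011


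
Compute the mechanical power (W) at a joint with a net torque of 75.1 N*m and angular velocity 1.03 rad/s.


P = M * omega
P = 75.1 * 1.03
P = 77.3530


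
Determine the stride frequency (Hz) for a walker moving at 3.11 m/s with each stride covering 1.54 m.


f = v / stride_length
f = 3.11 / 1.54
f = 2.0195


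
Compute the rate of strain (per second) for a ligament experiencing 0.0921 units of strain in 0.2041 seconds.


strain_rate = delta_strain / delta_t
strain_rate = 0.0921 / 0.2041
strain_rate = 0.4512


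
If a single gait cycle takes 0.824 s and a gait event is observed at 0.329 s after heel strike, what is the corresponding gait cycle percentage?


pct = (event_time / cycle_time) * 100
pct = (0.329 / 0.824) * 100
ratio = 0.3993
pct = 39.9272


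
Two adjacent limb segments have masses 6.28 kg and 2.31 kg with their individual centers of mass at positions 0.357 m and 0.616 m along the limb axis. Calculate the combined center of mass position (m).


COM = (m1*x1 + m2*x2) / (m1 + m2)
COM = (6.28*0.357 + 2.31*0.616) / (6.28 + 2.31)
Numerator = 3.6649
Denominator = 8.5900
COM = 0.4266


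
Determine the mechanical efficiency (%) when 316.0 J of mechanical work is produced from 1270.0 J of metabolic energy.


eta = (W_mech / E_meta) * 100
eta = (316.0 / 1270.0) * 100
ratio = 0.2488
eta = 24.8819


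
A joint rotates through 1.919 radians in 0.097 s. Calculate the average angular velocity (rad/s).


omega = delta_theta / delta_t
omega = 1.919 / 0.097
omega = 19.7835


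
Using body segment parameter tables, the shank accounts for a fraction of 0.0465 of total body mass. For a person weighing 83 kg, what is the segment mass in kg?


m_segment = body_mass * fraction
m_segment = 83 * 0.0465
m_segment = 3.8595


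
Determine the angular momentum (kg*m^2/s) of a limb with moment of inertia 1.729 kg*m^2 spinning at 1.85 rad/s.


L = I * omega
L = 1.729 * 1.85
L = 3.1987


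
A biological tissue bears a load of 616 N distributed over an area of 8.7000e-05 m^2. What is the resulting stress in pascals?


stress = F / A
stress = 616 / 8.7000e-05
stress = 7.0805e+06


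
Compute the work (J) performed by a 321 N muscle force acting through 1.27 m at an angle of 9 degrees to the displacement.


W = F * d * cos(theta)
theta = 9 deg = 0.1571 rad
cos(theta) = 0.9877
W = 321 * 1.27 * 0.9877
W = 402.6509


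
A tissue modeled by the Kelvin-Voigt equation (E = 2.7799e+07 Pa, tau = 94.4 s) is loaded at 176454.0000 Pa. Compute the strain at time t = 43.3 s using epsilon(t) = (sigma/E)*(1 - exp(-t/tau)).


epsilon(t) = (sigma/E) * (1 - exp(-t/tau))
sigma/E = 176454.0000 / 2.7799e+07 = 0.0063
exp(-t/tau) = exp(-43.3 / 94.4) = 0.6321
epsilon = 0.0063 * (1 - 0.6321)
epsilon = 0.0023


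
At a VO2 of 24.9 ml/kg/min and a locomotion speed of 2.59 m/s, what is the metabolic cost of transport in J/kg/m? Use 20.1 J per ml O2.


Power per kg = VO2 * 20.1 / 60
Power per kg = 24.9 * 20.1 / 60 = 8.3415 W/kg
Cost = power_per_kg / speed
Cost = 8.3415 / 2.59
Cost = 3.2207


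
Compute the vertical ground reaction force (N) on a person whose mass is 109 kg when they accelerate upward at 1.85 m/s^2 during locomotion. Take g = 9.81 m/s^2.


GRF = m * (g + a)
GRF = 109 * (9.81 + 1.85)
GRF = 109 * 11.6600
GRF = 1270.9400


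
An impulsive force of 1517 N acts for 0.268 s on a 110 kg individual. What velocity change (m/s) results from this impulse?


J = F * dt = 1517 * 0.268 = 406.5560 N*s
delta_v = J / m
delta_v = 406.5560 / 110
delta_v = 3.6960


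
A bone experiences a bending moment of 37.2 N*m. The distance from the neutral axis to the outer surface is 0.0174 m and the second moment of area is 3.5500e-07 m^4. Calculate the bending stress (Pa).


sigma = M * c / I
sigma = 37.2 * 0.0174 / 3.5500e-07
M * c = 0.6473
sigma = 1.8233e+06


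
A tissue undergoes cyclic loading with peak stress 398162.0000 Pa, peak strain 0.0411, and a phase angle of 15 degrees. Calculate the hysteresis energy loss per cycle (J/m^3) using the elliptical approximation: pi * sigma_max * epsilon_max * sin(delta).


E_loss = pi * sigma_max * epsilon_max * sin(delta)
delta = 15 deg = 0.2618 rad
sin(delta) = 0.2588
E_loss = pi * 398162.0000 * 0.0411 * 0.2588
E_loss = 13306.0066


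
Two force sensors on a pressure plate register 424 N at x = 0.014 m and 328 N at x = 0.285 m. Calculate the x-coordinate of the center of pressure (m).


COP_x = (F1*x1 + F2*x2) / (F1 + F2)
COP_x = (424*0.014 + 328*0.285) / (424 + 328)
Numerator = 99.4160
Denominator = 752
COP_x = 0.1322


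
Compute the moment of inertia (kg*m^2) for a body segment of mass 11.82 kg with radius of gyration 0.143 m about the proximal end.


I = m * k^2
I = 11.82 * 0.143^2
k^2 = 0.0204
I = 0.2417


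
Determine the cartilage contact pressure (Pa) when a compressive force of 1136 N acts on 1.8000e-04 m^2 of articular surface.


P = F / A
P = 1136 / 1.8000e-04
P = 6.3111e+06


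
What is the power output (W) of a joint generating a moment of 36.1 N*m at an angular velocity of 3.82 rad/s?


P = M * omega
P = 36.1 * 3.82
P = 137.9020


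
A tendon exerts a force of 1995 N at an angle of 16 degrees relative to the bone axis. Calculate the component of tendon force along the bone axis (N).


F_eff = F_tendon * cos(theta)
theta = 16 deg = 0.2793 rad
cos(theta) = 0.9613
F_eff = 1995 * 0.9613
F_eff = 1917.7171


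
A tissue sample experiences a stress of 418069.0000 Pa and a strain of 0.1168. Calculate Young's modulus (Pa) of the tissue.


E = stress / strain
E = 418069.0000 / 0.1168
E = 3.5794e+06


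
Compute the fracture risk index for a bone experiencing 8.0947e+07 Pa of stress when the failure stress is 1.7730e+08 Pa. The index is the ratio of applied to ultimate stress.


FRI = applied / ultimate
FRI = 8.0947e+07 / 1.7730e+08
FRI = 0.4566


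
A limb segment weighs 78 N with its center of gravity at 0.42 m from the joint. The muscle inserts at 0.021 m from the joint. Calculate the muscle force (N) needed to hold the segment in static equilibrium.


F_muscle = W * d_load / d_muscle
F_muscle = 78 * 0.42 / 0.021
Numerator = 32.7600
F_muscle = 1560.0000


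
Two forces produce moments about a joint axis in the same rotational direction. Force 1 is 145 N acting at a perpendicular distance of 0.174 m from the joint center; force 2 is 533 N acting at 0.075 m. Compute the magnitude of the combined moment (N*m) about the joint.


M = F1 * d1 + F2 * d2
M = 145 * 0.174 + 533 * 0.075
M = 25.2300 + 39.9750
M = 65.2050


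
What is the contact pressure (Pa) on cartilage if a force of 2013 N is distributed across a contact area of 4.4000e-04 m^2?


P = F / A
P = 2013 / 4.4000e-04
P = 4.5750e+06


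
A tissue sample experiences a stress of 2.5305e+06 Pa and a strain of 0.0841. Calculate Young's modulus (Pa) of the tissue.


E = stress / strain
E = 2.5305e+06 / 0.0841
E = 3.0089e+07


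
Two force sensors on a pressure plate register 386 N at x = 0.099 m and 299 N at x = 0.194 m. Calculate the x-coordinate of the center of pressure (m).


COP_x = (F1*x1 + F2*x2) / (F1 + F2)
COP_x = (386*0.099 + 299*0.194) / (386 + 299)
Numerator = 96.2200
Denominator = 685
COP_x = 0.1405


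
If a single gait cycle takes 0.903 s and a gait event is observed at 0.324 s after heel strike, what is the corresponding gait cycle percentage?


pct = (event_time / cycle_time) * 100
pct = (0.324 / 0.903) * 100
ratio = 0.3588
pct = 35.8804


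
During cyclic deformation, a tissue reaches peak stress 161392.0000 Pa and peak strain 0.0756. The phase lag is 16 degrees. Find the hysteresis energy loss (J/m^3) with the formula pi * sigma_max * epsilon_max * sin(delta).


E_loss = pi * sigma_max * epsilon_max * sin(delta)
delta = 16 deg = 0.2793 rad
sin(delta) = 0.2756
E_loss = pi * 161392.0000 * 0.0756 * 0.2756
E_loss = 10565.5412


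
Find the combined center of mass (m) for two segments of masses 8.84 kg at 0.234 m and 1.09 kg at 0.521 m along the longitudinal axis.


COM = (m1*x1 + m2*x2) / (m1 + m2)
COM = (8.84*0.234 + 1.09*0.521) / (8.84 + 1.09)
Numerator = 2.6365
Denominator = 9.9300
COM = 0.2655


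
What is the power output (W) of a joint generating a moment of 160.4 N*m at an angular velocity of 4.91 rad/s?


P = M * omega
P = 160.4 * 4.91
P = 787.5640


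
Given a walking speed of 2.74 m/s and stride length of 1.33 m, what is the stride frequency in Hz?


f = v / stride_length
f = 2.74 / 1.33
f = 2.0602


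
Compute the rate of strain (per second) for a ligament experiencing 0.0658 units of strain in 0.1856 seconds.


strain_rate = delta_strain / delta_t
strain_rate = 0.0658 / 0.1856
strain_rate = 0.3545


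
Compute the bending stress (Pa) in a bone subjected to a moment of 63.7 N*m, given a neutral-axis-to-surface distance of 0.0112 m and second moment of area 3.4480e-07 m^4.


sigma = M * c / I
sigma = 63.7 * 0.0112 / 3.4480e-07
M * c = 0.7134
sigma = 2.0691e+06


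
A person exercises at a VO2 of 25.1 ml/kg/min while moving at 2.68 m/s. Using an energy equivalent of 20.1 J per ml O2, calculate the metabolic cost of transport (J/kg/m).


Power per kg = VO2 * 20.1 / 60
Power per kg = 25.1 * 20.1 / 60 = 8.4085 W/kg
Cost = power_per_kg / speed
Cost = 8.4085 / 2.68
Cost = 3.1375


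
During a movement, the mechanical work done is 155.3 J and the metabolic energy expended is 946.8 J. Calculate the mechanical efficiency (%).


eta = (W_mech / E_meta) * 100
eta = (155.3 / 946.8) * 100
ratio = 0.1640
eta = 16.4026


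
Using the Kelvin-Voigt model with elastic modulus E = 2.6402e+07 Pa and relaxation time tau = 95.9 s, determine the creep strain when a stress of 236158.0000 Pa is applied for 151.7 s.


epsilon(t) = (sigma/E) * (1 - exp(-t/tau))
sigma/E = 236158.0000 / 2.6402e+07 = 0.0089
exp(-t/tau) = exp(-151.7 / 95.9) = 0.2056
epsilon = 0.0089 * (1 - 0.2056)
epsilon = 0.0071


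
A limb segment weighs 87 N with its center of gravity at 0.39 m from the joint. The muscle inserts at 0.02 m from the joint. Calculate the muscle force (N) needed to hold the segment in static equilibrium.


F_muscle = W * d_load / d_muscle
F_muscle = 87 * 0.39 / 0.02
Numerator = 33.9300
F_muscle = 1696.5000


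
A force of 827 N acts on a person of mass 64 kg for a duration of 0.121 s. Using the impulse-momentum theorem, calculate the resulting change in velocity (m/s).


J = F * dt = 827 * 0.121 = 100.0670 N*s
delta_v = J / m
delta_v = 100.0670 / 64
delta_v = 1.5635


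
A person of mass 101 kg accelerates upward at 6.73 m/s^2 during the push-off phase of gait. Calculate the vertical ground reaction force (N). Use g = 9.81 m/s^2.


GRF = m * (g + a)
GRF = 101 * (9.81 + 6.73)
GRF = 101 * 16.5400
GRF = 1670.5400


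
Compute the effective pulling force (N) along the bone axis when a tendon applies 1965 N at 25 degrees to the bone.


F_eff = F_tendon * cos(theta)
theta = 25 deg = 0.4363 rad
cos(theta) = 0.9063
F_eff = 1965 * 0.9063
F_eff = 1780.8948


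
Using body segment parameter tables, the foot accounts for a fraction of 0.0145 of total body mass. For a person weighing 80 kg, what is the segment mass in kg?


m_segment = body_mass * fraction
m_segment = 80 * 0.0145
m_segment = 1.1600


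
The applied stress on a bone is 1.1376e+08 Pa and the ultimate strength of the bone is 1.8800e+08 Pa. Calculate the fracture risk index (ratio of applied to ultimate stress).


FRI = applied / ultimate
FRI = 1.1376e+08 / 1.8800e+08
FRI = 0.6051


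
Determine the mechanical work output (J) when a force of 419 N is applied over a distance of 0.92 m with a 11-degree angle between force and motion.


W = F * d * cos(theta)
theta = 11 deg = 0.1920 rad
cos(theta) = 0.9816
W = 419 * 0.92 * 0.9816
W = 378.3976


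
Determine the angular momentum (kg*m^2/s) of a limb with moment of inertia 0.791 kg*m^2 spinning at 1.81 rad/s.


L = I * omega
L = 0.791 * 1.81
L = 1.4317


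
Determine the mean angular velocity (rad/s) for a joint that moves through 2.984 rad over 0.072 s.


omega = delta_theta / delta_t
omega = 2.984 / 0.072
omega = 41.4444


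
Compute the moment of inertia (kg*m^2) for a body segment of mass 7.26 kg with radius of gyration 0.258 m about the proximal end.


I = m * k^2
I = 7.26 * 0.258^2
k^2 = 0.0666
I = 0.4833


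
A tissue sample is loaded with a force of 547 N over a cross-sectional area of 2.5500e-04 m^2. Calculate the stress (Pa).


stress = F / A
stress = 547 / 2.5500e-04
stress = 2.1451e+06


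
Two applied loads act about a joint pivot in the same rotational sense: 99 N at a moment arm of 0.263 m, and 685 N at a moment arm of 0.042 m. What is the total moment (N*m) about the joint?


M = F1 * d1 + F2 * d2
M = 99 * 0.263 + 685 * 0.042
M = 26.0370 + 28.7700
M = 54.8070


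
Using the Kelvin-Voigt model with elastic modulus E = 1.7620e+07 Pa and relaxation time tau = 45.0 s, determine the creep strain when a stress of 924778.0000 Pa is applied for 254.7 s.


epsilon(t) = (sigma/E) * (1 - exp(-t/tau))
sigma/E = 924778.0000 / 1.7620e+07 = 0.0525
exp(-t/tau) = exp(-254.7 / 45.0) = 0.0035
epsilon = 0.0525 * (1 - 0.0035)
epsilon = 0.0523


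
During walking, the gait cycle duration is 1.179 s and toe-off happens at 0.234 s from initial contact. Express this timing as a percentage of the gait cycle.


pct = (event_time / cycle_time) * 100
pct = (0.234 / 1.179) * 100
ratio = 0.1985
pct = 19.8473


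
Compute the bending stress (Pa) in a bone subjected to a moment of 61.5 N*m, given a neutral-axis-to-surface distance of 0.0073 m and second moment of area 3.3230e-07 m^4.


sigma = M * c / I
sigma = 61.5 * 0.0073 / 3.3230e-07
M * c = 0.4490
sigma = 1.3510e+06


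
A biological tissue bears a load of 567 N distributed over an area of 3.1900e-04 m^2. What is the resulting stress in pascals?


stress = F / A
stress = 567 / 3.1900e-04
stress = 1.7774e+06


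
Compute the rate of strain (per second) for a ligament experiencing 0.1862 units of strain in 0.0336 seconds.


strain_rate = delta_strain / delta_t
strain_rate = 0.1862 / 0.0336
strain_rate = 5.5417


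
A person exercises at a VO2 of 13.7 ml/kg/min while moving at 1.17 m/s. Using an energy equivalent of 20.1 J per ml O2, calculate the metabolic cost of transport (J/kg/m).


Power per kg = VO2 * 20.1 / 60
Power per kg = 13.7 * 20.1 / 60 = 4.5895 W/kg
Cost = power_per_kg / speed
Cost = 4.5895 / 1.17
Cost = 3.9226


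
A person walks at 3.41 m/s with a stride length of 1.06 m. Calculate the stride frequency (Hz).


f = v / stride_length
f = 3.41 / 1.06
f = 3.2170


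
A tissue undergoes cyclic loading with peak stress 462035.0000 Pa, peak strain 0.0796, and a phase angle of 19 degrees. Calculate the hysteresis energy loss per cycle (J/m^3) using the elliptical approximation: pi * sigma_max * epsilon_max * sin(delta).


E_loss = pi * sigma_max * epsilon_max * sin(delta)
delta = 19 deg = 0.3316 rad
sin(delta) = 0.3256
E_loss = pi * 462035.0000 * 0.0796 * 0.3256
E_loss = 37616.6168


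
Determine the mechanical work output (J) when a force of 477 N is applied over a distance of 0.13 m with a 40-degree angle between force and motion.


W = F * d * cos(theta)
theta = 40 deg = 0.6981 rad
cos(theta) = 0.7660
W = 477 * 0.13 * 0.7660
W = 47.5024


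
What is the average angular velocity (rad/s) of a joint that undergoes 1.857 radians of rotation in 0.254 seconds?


omega = delta_theta / delta_t
omega = 1.857 / 0.254
omega = 7.3110


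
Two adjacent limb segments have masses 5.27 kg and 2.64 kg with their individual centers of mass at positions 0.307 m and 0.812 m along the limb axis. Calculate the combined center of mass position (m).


COM = (m1*x1 + m2*x2) / (m1 + m2)
COM = (5.27*0.307 + 2.64*0.812) / (5.27 + 2.64)
Numerator = 3.7616
Denominator = 7.9100
COM = 0.4755


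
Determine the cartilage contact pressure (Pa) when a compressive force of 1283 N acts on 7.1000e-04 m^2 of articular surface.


P = F / A
P = 1283 / 7.1000e-04
P = 1.8070e+06


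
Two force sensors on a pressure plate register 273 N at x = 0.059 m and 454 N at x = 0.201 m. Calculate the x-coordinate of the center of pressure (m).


COP_x = (F1*x1 + F2*x2) / (F1 + F2)
COP_x = (273*0.059 + 454*0.201) / (273 + 454)
Numerator = 107.3610
Denominator = 727
COP_x = 0.1477


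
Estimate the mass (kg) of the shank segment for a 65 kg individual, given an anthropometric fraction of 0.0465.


m_segment = body_mass * fraction
m_segment = 65 * 0.0465
m_segment = 3.0225


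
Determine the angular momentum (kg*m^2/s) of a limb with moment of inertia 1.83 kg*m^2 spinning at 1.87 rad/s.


L = I * omega
L = 1.83 * 1.87
L = 3.4221


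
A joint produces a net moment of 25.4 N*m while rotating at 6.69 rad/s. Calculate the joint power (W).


P = M * omega
P = 25.4 * 6.69
P = 169.9260


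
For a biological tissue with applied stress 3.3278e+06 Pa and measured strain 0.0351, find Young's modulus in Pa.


E = stress / strain
E = 3.3278e+06 / 0.0351
E = 9.4809e+07


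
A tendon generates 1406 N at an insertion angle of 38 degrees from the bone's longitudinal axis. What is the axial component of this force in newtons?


F_eff = F_tendon * cos(theta)
theta = 38 deg = 0.6632 rad
cos(theta) = 0.7880
F_eff = 1406 * 0.7880
F_eff = 1107.9431


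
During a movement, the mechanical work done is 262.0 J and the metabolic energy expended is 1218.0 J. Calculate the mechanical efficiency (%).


eta = (W_mech / E_meta) * 100
eta = (262.0 / 1218.0) * 100
ratio = 0.2151
eta = 21.5107


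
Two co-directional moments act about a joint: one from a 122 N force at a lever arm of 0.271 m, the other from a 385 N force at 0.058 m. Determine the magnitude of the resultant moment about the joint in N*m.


M = F1 * d1 + F2 * d2
M = 122 * 0.271 + 385 * 0.058
M = 33.0620 + 22.3300
M = 55.3920


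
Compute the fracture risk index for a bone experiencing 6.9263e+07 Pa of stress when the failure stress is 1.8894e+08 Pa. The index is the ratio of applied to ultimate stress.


FRI = applied / ultimate
FRI = 6.9263e+07 / 1.8894e+08
FRI = 0.3666


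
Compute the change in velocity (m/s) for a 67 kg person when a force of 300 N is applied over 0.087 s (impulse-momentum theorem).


J = F * dt = 300 * 0.087 = 26.1000 N*s
delta_v = J / m
delta_v = 26.1000 / 67
delta_v = 0.3896


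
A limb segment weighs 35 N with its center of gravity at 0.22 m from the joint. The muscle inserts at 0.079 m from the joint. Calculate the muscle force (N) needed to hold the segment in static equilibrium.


F_muscle = W * d_load / d_muscle
F_muscle = 35 * 0.22 / 0.079
Numerator = 7.7000
F_muscle = 97.4684


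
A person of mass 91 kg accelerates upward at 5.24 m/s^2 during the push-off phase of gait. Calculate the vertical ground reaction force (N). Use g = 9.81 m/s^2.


GRF = m * (g + a)
GRF = 91 * (9.81 + 5.24)
GRF = 91 * 15.0500
GRF = 1369.5500


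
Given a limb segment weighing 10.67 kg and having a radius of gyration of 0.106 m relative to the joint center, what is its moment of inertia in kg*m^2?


I = m * k^2
I = 10.67 * 0.106^2
k^2 = 0.0112
I = 0.1199


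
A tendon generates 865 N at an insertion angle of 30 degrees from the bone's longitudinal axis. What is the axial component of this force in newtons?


F_eff = F_tendon * cos(theta)
theta = 30 deg = 0.5236 rad
cos(theta) = 0.8660
F_eff = 865 * 0.8660
F_eff = 749.1120


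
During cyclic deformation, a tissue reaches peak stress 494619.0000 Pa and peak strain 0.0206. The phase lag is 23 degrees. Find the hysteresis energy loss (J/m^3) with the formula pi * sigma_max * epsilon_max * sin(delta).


E_loss = pi * sigma_max * epsilon_max * sin(delta)
delta = 23 deg = 0.4014 rad
sin(delta) = 0.3907
E_loss = pi * 494619.0000 * 0.0206 * 0.3907
E_loss = 12507.3672


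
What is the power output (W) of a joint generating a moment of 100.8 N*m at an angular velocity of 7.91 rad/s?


P = M * omega
P = 100.8 * 7.91
P = 797.3280


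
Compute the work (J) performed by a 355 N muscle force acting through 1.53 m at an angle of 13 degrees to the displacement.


W = F * d * cos(theta)
theta = 13 deg = 0.2269 rad
cos(theta) = 0.9744
W = 355 * 1.53 * 0.9744
W = 529.2291


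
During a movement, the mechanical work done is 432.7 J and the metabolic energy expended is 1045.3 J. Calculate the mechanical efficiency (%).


eta = (W_mech / E_meta) * 100
eta = (432.7 / 1045.3) * 100
ratio = 0.4139
eta = 41.3948


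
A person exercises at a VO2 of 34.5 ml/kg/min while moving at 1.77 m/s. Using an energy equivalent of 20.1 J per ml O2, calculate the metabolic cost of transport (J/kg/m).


Power per kg = VO2 * 20.1 / 60
Power per kg = 34.5 * 20.1 / 60 = 11.5575 W/kg
Cost = power_per_kg / speed
Cost = 11.5575 / 1.77
Cost = 6.5297


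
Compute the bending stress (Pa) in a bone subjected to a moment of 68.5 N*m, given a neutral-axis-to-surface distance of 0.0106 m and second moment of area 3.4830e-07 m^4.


sigma = M * c / I
sigma = 68.5 * 0.0106 / 3.4830e-07
M * c = 0.7261
sigma = 2.0847e+06


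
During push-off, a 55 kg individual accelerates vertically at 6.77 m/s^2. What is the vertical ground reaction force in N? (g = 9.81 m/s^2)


GRF = m * (g + a)
GRF = 55 * (9.81 + 6.77)
GRF = 55 * 16.5800
GRF = 911.9000


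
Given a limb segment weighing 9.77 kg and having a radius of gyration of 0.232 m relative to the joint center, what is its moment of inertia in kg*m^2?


I = m * k^2
I = 9.77 * 0.232^2
k^2 = 0.0538
I = 0.5259


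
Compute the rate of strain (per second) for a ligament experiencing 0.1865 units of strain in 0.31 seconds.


strain_rate = delta_strain / delta_t
strain_rate = 0.1865 / 0.31
strain_rate = 0.6016


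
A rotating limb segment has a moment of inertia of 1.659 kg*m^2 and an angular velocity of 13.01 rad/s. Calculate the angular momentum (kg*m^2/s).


L = I * omega
L = 1.659 * 13.01
L = 21.5836


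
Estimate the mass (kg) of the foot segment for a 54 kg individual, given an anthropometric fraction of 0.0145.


m_segment = body_mass * fraction
m_segment = 54 * 0.0145
m_segment = 0.7830


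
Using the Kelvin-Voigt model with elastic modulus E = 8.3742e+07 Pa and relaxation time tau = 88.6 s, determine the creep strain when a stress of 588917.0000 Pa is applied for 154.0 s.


epsilon(t) = (sigma/E) * (1 - exp(-t/tau))
sigma/E = 588917.0000 / 8.3742e+07 = 0.0070
exp(-t/tau) = exp(-154.0 / 88.6) = 0.1758
epsilon = 0.0070 * (1 - 0.1758)
epsilon = 0.0058


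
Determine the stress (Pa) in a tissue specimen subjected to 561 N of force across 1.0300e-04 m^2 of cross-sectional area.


stress = F / A
stress = 561 / 1.0300e-04
stress = 5.4466e+06


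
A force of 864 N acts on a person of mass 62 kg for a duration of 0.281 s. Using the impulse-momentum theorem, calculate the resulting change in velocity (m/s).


J = F * dt = 864 * 0.281 = 242.7840 N*s
delta_v = J / m
delta_v = 242.7840 / 62
delta_v = 3.9159


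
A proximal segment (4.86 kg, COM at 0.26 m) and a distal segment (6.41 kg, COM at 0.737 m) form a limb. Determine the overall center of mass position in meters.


COM = (m1*x1 + m2*x2) / (m1 + m2)
COM = (4.86*0.26 + 6.41*0.737) / (4.86 + 6.41)
Numerator = 5.9878
Denominator = 11.2700
COM = 0.5313


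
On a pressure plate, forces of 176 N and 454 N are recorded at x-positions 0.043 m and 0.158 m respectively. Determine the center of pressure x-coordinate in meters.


COP_x = (F1*x1 + F2*x2) / (F1 + F2)
COP_x = (176*0.043 + 454*0.158) / (176 + 454)
Numerator = 79.3000
Denominator = 630
COP_x = 0.1259


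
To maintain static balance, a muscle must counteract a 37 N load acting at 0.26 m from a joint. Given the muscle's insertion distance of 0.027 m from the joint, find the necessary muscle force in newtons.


F_muscle = W * d_load / d_muscle
F_muscle = 37 * 0.26 / 0.027
Numerator = 9.6200
F_muscle = 356.2963


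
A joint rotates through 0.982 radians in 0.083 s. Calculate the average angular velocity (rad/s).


omega = delta_theta / delta_t
omega = 0.982 / 0.083
omega = 11.8313


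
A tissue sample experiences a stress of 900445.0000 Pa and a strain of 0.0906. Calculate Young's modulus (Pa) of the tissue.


E = stress / strain
E = 900445.0000 / 0.0906
E = 9.9387e+06


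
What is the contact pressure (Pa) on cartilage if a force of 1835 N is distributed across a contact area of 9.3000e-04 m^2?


P = F / A
P = 1835 / 9.3000e-04
P = 1.9731e+06


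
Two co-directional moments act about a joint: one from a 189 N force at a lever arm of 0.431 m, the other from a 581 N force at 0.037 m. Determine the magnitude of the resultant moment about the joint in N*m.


M = F1 * d1 + F2 * d2
M = 189 * 0.431 + 581 * 0.037
M = 81.4590 + 21.4970
M = 102.9560


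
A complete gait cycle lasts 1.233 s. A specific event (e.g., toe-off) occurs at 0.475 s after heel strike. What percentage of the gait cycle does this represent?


pct = (event_time / cycle_time) * 100
pct = (0.475 / 1.233) * 100
ratio = 0.3852
pct = 38.5239


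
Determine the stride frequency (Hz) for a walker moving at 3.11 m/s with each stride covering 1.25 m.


f = v / stride_length
f = 3.11 / 1.25
f = 2.4880


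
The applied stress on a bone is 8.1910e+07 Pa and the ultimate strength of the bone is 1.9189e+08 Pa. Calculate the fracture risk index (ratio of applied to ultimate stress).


FRI = applied / ultimate
FRI = 8.1910e+07 / 1.9189e+08
FRI = 0.4269


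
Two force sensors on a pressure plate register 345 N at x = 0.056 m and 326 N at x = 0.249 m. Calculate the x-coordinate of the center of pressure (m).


COP_x = (F1*x1 + F2*x2) / (F1 + F2)
COP_x = (345*0.056 + 326*0.249) / (345 + 326)
Numerator = 100.4940
Denominator = 671
COP_x = 0.1498


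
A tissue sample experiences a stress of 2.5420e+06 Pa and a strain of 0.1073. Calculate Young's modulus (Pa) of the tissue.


E = stress / strain
E = 2.5420e+06 / 0.1073
E = 2.3691e+07


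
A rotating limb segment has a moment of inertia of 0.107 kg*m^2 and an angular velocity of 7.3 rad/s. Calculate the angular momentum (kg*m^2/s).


L = I * omega
L = 0.107 * 7.3
L = 0.7811


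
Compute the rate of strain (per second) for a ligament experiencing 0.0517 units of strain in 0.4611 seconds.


strain_rate = delta_strain / delta_t
strain_rate = 0.0517 / 0.4611
strain_rate = 0.1121


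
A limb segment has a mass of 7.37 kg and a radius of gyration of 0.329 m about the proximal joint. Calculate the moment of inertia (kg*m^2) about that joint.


I = m * k^2
I = 7.37 * 0.329^2
k^2 = 0.1082
I = 0.7977


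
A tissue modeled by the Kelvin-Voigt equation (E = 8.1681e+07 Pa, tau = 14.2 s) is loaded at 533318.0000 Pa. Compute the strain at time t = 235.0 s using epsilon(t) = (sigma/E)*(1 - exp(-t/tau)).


epsilon(t) = (sigma/E) * (1 - exp(-t/tau))
sigma/E = 533318.0000 / 8.1681e+07 = 0.0065
exp(-t/tau) = exp(-235.0 / 14.2) = 6.4973e-08
epsilon = 0.0065 * (1 - 6.4973e-08)
epsilon = 0.0065


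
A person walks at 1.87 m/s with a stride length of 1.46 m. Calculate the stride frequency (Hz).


f = v / stride_length
f = 1.87 / 1.46
f = 1.2808


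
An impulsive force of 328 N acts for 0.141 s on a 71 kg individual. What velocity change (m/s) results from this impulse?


J = F * dt = 328 * 0.141 = 46.2480 N*s
delta_v = J / m
delta_v = 46.2480 / 71
delta_v = 0.6514


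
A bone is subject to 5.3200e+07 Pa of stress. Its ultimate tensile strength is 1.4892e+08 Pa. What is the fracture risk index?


FRI = applied / ultimate
FRI = 5.3200e+07 / 1.4892e+08
FRI = 0.3572


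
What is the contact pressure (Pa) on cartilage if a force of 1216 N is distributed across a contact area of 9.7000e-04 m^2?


P = F / A
P = 1216 / 9.7000e-04
P = 1.2536e+06


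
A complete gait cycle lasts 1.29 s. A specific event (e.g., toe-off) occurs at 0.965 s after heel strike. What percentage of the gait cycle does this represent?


pct = (event_time / cycle_time) * 100
pct = (0.965 / 1.29) * 100
ratio = 0.7481
pct = 74.8062


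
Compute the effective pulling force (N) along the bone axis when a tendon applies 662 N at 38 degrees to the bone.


F_eff = F_tendon * cos(theta)
theta = 38 deg = 0.6632 rad
cos(theta) = 0.7880
F_eff = 662 * 0.7880
F_eff = 521.6631


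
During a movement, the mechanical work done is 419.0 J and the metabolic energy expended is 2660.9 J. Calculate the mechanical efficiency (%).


eta = (W_mech / E_meta) * 100
eta = (419.0 / 2660.9) * 100
ratio = 0.1575
eta = 15.7466


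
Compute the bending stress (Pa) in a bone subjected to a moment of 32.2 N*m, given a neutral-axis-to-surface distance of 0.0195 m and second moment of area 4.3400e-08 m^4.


sigma = M * c / I
sigma = 32.2 * 0.0195 / 4.3400e-08
M * c = 0.6279
sigma = 1.4468e+07


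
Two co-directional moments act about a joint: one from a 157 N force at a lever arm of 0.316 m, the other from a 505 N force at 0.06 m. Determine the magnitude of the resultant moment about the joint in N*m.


M = F1 * d1 + F2 * d2
M = 157 * 0.316 + 505 * 0.06
M = 49.6120 + 30.3000
M = 79.9120


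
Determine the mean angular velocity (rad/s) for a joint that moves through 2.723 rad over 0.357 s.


omega = delta_theta / delta_t
omega = 2.723 / 0.357
omega = 7.6275


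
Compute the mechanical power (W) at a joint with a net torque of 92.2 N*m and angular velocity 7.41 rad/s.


P = M * omega
P = 92.2 * 7.41
P = 683.2020


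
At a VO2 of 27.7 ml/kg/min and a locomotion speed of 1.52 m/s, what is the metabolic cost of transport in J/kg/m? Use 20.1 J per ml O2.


Power per kg = VO2 * 20.1 / 60
Power per kg = 27.7 * 20.1 / 60 = 9.2795 W/kg
Cost = power_per_kg / speed
Cost = 9.2795 / 1.52
Cost = 6.1049


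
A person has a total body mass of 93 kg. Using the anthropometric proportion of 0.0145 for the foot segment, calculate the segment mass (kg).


m_segment = body_mass * fraction
m_segment = 93 * 0.0145
m_segment = 1.3485


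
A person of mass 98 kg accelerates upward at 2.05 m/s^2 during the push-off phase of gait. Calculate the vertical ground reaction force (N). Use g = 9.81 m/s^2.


GRF = m * (g + a)
GRF = 98 * (9.81 + 2.05)
GRF = 98 * 11.8600
GRF = 1162.2800


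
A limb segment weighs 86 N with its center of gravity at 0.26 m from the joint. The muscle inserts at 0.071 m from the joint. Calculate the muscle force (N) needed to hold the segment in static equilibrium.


F_muscle = W * d_load / d_muscle
F_muscle = 86 * 0.26 / 0.071
Numerator = 22.3600
F_muscle = 314.9296


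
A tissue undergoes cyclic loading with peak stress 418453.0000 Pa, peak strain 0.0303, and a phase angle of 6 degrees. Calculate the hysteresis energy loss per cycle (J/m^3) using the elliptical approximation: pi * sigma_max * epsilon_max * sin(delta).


E_loss = pi * sigma_max * epsilon_max * sin(delta)
delta = 6 deg = 0.1047 rad
sin(delta) = 0.1045
E_loss = pi * 418453.0000 * 0.0303 * 0.1045
E_loss = 4163.6456


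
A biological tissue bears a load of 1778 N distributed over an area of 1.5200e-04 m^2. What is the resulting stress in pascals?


stress = F / A
stress = 1778 / 1.5200e-04
stress = 1.1697e+07


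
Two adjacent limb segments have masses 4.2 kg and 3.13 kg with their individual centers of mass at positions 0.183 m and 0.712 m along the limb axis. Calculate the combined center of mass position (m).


COM = (m1*x1 + m2*x2) / (m1 + m2)
COM = (4.2*0.183 + 3.13*0.712) / (4.2 + 3.13)
Numerator = 2.9972
Denominator = 7.3300
COM = 0.4089
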